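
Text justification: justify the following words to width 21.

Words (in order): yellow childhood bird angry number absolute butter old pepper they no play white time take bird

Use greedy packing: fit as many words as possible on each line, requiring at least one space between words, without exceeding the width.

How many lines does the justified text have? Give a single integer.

Line 1: ['yellow', 'childhood', 'bird'] (min_width=21, slack=0)
Line 2: ['angry', 'number', 'absolute'] (min_width=21, slack=0)
Line 3: ['butter', 'old', 'pepper'] (min_width=17, slack=4)
Line 4: ['they', 'no', 'play', 'white'] (min_width=18, slack=3)
Line 5: ['time', 'take', 'bird'] (min_width=14, slack=7)
Total lines: 5

Answer: 5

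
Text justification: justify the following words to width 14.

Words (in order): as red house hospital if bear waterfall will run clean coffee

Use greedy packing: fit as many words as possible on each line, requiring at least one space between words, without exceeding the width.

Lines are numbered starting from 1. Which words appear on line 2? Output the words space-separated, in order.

Line 1: ['as', 'red', 'house'] (min_width=12, slack=2)
Line 2: ['hospital', 'if'] (min_width=11, slack=3)
Line 3: ['bear', 'waterfall'] (min_width=14, slack=0)
Line 4: ['will', 'run', 'clean'] (min_width=14, slack=0)
Line 5: ['coffee'] (min_width=6, slack=8)

Answer: hospital if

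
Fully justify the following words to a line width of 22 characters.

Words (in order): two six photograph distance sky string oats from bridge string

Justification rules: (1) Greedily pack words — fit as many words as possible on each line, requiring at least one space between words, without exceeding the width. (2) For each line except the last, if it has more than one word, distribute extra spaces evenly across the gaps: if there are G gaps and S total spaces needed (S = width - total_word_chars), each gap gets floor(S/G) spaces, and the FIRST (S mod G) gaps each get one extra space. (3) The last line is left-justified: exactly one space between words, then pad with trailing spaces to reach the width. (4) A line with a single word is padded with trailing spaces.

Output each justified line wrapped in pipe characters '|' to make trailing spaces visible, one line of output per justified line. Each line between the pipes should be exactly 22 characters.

Answer: |two   six   photograph|
|distance   sky  string|
|oats    from    bridge|
|string                |

Derivation:
Line 1: ['two', 'six', 'photograph'] (min_width=18, slack=4)
Line 2: ['distance', 'sky', 'string'] (min_width=19, slack=3)
Line 3: ['oats', 'from', 'bridge'] (min_width=16, slack=6)
Line 4: ['string'] (min_width=6, slack=16)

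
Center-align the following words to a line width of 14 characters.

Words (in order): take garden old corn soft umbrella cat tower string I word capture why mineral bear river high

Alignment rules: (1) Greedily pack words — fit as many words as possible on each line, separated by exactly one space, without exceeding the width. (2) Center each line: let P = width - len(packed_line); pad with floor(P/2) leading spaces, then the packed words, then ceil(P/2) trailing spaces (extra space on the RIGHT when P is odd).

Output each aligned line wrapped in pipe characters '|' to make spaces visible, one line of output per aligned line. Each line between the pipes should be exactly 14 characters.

Line 1: ['take', 'garden'] (min_width=11, slack=3)
Line 2: ['old', 'corn', 'soft'] (min_width=13, slack=1)
Line 3: ['umbrella', 'cat'] (min_width=12, slack=2)
Line 4: ['tower', 'string', 'I'] (min_width=14, slack=0)
Line 5: ['word', 'capture'] (min_width=12, slack=2)
Line 6: ['why', 'mineral'] (min_width=11, slack=3)
Line 7: ['bear', 'river'] (min_width=10, slack=4)
Line 8: ['high'] (min_width=4, slack=10)

Answer: | take garden  |
|old corn soft |
| umbrella cat |
|tower string I|
| word capture |
| why mineral  |
|  bear river  |
|     high     |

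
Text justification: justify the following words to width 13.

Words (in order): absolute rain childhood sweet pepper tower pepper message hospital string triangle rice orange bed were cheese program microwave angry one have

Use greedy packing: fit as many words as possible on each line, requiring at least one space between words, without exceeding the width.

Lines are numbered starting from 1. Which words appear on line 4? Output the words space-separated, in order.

Answer: tower pepper

Derivation:
Line 1: ['absolute', 'rain'] (min_width=13, slack=0)
Line 2: ['childhood'] (min_width=9, slack=4)
Line 3: ['sweet', 'pepper'] (min_width=12, slack=1)
Line 4: ['tower', 'pepper'] (min_width=12, slack=1)
Line 5: ['message'] (min_width=7, slack=6)
Line 6: ['hospital'] (min_width=8, slack=5)
Line 7: ['string'] (min_width=6, slack=7)
Line 8: ['triangle', 'rice'] (min_width=13, slack=0)
Line 9: ['orange', 'bed'] (min_width=10, slack=3)
Line 10: ['were', 'cheese'] (min_width=11, slack=2)
Line 11: ['program'] (min_width=7, slack=6)
Line 12: ['microwave'] (min_width=9, slack=4)
Line 13: ['angry', 'one'] (min_width=9, slack=4)
Line 14: ['have'] (min_width=4, slack=9)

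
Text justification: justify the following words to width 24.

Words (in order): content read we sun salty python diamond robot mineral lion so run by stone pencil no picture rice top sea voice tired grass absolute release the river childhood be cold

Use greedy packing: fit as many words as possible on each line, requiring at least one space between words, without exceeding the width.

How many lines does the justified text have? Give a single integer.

Answer: 8

Derivation:
Line 1: ['content', 'read', 'we', 'sun'] (min_width=19, slack=5)
Line 2: ['salty', 'python', 'diamond'] (min_width=20, slack=4)
Line 3: ['robot', 'mineral', 'lion', 'so'] (min_width=21, slack=3)
Line 4: ['run', 'by', 'stone', 'pencil', 'no'] (min_width=22, slack=2)
Line 5: ['picture', 'rice', 'top', 'sea'] (min_width=20, slack=4)
Line 6: ['voice', 'tired', 'grass'] (min_width=17, slack=7)
Line 7: ['absolute', 'release', 'the'] (min_width=20, slack=4)
Line 8: ['river', 'childhood', 'be', 'cold'] (min_width=23, slack=1)
Total lines: 8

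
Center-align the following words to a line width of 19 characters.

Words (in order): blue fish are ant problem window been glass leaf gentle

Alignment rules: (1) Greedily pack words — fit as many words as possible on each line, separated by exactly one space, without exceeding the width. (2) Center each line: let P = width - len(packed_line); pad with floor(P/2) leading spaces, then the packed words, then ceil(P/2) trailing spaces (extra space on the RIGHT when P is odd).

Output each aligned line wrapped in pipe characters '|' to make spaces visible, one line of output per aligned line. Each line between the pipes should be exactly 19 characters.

Answer: | blue fish are ant |
|problem window been|
| glass leaf gentle |

Derivation:
Line 1: ['blue', 'fish', 'are', 'ant'] (min_width=17, slack=2)
Line 2: ['problem', 'window', 'been'] (min_width=19, slack=0)
Line 3: ['glass', 'leaf', 'gentle'] (min_width=17, slack=2)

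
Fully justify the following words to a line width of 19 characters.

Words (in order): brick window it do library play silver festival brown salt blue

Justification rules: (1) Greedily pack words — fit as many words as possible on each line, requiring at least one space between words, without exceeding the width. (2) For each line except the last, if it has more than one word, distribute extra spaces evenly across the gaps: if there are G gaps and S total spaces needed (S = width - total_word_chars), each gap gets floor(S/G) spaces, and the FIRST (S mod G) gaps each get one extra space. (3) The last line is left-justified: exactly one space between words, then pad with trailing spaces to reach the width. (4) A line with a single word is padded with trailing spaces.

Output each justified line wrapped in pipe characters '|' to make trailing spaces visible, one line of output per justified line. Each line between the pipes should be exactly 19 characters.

Answer: |brick  window it do|
|library play silver|
|festival brown salt|
|blue               |

Derivation:
Line 1: ['brick', 'window', 'it', 'do'] (min_width=18, slack=1)
Line 2: ['library', 'play', 'silver'] (min_width=19, slack=0)
Line 3: ['festival', 'brown', 'salt'] (min_width=19, slack=0)
Line 4: ['blue'] (min_width=4, slack=15)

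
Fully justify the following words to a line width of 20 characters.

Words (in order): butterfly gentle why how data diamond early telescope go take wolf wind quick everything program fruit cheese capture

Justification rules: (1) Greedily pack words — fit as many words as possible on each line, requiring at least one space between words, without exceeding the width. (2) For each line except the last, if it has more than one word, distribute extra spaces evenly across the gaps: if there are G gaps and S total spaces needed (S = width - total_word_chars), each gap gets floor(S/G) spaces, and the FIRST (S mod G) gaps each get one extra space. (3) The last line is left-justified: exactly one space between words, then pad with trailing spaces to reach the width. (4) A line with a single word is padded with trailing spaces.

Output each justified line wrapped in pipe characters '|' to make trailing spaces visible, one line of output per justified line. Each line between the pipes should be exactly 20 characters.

Line 1: ['butterfly', 'gentle', 'why'] (min_width=20, slack=0)
Line 2: ['how', 'data', 'diamond'] (min_width=16, slack=4)
Line 3: ['early', 'telescope', 'go'] (min_width=18, slack=2)
Line 4: ['take', 'wolf', 'wind', 'quick'] (min_width=20, slack=0)
Line 5: ['everything', 'program'] (min_width=18, slack=2)
Line 6: ['fruit', 'cheese', 'capture'] (min_width=20, slack=0)

Answer: |butterfly gentle why|
|how   data   diamond|
|early  telescope  go|
|take wolf wind quick|
|everything   program|
|fruit cheese capture|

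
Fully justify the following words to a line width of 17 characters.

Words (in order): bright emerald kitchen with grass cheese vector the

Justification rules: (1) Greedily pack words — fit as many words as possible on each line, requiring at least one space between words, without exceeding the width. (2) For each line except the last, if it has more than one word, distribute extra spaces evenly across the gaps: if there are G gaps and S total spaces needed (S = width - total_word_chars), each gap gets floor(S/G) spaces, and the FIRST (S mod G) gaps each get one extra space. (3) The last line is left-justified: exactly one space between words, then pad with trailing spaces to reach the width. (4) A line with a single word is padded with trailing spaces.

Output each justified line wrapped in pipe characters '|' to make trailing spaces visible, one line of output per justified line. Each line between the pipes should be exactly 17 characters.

Line 1: ['bright', 'emerald'] (min_width=14, slack=3)
Line 2: ['kitchen', 'with'] (min_width=12, slack=5)
Line 3: ['grass', 'cheese'] (min_width=12, slack=5)
Line 4: ['vector', 'the'] (min_width=10, slack=7)

Answer: |bright    emerald|
|kitchen      with|
|grass      cheese|
|vector the       |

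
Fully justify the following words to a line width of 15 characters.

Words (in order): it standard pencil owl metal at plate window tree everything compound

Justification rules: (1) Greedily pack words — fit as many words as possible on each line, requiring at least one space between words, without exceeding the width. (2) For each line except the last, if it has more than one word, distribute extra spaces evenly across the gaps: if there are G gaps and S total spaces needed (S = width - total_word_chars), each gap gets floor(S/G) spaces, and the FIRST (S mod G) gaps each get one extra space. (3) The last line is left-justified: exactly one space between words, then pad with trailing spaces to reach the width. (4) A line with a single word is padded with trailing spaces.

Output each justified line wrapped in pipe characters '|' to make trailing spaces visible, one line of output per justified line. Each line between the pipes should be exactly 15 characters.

Answer: |it     standard|
|pencil      owl|
|metal  at plate|
|window     tree|
|everything     |
|compound       |

Derivation:
Line 1: ['it', 'standard'] (min_width=11, slack=4)
Line 2: ['pencil', 'owl'] (min_width=10, slack=5)
Line 3: ['metal', 'at', 'plate'] (min_width=14, slack=1)
Line 4: ['window', 'tree'] (min_width=11, slack=4)
Line 5: ['everything'] (min_width=10, slack=5)
Line 6: ['compound'] (min_width=8, slack=7)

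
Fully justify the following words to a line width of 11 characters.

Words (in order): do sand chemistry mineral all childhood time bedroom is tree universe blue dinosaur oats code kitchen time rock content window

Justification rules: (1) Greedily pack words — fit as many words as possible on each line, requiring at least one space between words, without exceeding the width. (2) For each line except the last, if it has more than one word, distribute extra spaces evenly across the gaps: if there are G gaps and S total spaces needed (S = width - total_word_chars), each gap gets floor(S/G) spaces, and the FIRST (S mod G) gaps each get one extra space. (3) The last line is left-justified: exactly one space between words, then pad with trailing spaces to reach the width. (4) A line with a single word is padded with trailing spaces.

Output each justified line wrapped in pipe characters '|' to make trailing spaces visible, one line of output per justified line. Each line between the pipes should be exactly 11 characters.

Answer: |do     sand|
|chemistry  |
|mineral all|
|childhood  |
|time       |
|bedroom  is|
|tree       |
|universe   |
|blue       |
|dinosaur   |
|oats   code|
|kitchen    |
|time   rock|
|content    |
|window     |

Derivation:
Line 1: ['do', 'sand'] (min_width=7, slack=4)
Line 2: ['chemistry'] (min_width=9, slack=2)
Line 3: ['mineral', 'all'] (min_width=11, slack=0)
Line 4: ['childhood'] (min_width=9, slack=2)
Line 5: ['time'] (min_width=4, slack=7)
Line 6: ['bedroom', 'is'] (min_width=10, slack=1)
Line 7: ['tree'] (min_width=4, slack=7)
Line 8: ['universe'] (min_width=8, slack=3)
Line 9: ['blue'] (min_width=4, slack=7)
Line 10: ['dinosaur'] (min_width=8, slack=3)
Line 11: ['oats', 'code'] (min_width=9, slack=2)
Line 12: ['kitchen'] (min_width=7, slack=4)
Line 13: ['time', 'rock'] (min_width=9, slack=2)
Line 14: ['content'] (min_width=7, slack=4)
Line 15: ['window'] (min_width=6, slack=5)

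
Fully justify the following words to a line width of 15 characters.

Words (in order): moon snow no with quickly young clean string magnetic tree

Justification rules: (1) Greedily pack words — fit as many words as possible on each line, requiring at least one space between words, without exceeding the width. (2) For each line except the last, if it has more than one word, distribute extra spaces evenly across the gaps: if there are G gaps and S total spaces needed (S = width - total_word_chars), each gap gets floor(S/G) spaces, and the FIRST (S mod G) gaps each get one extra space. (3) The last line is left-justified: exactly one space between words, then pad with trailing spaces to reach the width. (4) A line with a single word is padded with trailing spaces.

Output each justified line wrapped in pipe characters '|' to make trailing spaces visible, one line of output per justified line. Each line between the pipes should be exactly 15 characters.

Answer: |moon   snow  no|
|with    quickly|
|young     clean|
|string magnetic|
|tree           |

Derivation:
Line 1: ['moon', 'snow', 'no'] (min_width=12, slack=3)
Line 2: ['with', 'quickly'] (min_width=12, slack=3)
Line 3: ['young', 'clean'] (min_width=11, slack=4)
Line 4: ['string', 'magnetic'] (min_width=15, slack=0)
Line 5: ['tree'] (min_width=4, slack=11)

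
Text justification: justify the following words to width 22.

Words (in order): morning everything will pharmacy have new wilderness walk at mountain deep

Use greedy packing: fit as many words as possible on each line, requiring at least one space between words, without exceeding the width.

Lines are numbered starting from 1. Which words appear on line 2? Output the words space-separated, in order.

Line 1: ['morning', 'everything'] (min_width=18, slack=4)
Line 2: ['will', 'pharmacy', 'have', 'new'] (min_width=22, slack=0)
Line 3: ['wilderness', 'walk', 'at'] (min_width=18, slack=4)
Line 4: ['mountain', 'deep'] (min_width=13, slack=9)

Answer: will pharmacy have new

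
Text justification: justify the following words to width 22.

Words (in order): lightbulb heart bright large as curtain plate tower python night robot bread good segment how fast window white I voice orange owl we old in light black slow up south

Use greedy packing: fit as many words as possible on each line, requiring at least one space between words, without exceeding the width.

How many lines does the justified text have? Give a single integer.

Line 1: ['lightbulb', 'heart', 'bright'] (min_width=22, slack=0)
Line 2: ['large', 'as', 'curtain', 'plate'] (min_width=22, slack=0)
Line 3: ['tower', 'python', 'night'] (min_width=18, slack=4)
Line 4: ['robot', 'bread', 'good'] (min_width=16, slack=6)
Line 5: ['segment', 'how', 'fast'] (min_width=16, slack=6)
Line 6: ['window', 'white', 'I', 'voice'] (min_width=20, slack=2)
Line 7: ['orange', 'owl', 'we', 'old', 'in'] (min_width=20, slack=2)
Line 8: ['light', 'black', 'slow', 'up'] (min_width=19, slack=3)
Line 9: ['south'] (min_width=5, slack=17)
Total lines: 9

Answer: 9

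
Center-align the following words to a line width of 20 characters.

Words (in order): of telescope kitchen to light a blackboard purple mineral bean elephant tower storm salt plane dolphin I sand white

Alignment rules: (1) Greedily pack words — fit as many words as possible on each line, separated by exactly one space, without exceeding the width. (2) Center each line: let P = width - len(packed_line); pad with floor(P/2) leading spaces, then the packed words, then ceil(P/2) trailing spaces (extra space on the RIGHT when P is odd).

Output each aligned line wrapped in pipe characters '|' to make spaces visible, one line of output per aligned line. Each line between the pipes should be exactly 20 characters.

Answer: |of telescope kitchen|
|     to light a     |
| blackboard purple  |
|    mineral bean    |
|elephant tower storm|
|salt plane dolphin I|
|     sand white     |

Derivation:
Line 1: ['of', 'telescope', 'kitchen'] (min_width=20, slack=0)
Line 2: ['to', 'light', 'a'] (min_width=10, slack=10)
Line 3: ['blackboard', 'purple'] (min_width=17, slack=3)
Line 4: ['mineral', 'bean'] (min_width=12, slack=8)
Line 5: ['elephant', 'tower', 'storm'] (min_width=20, slack=0)
Line 6: ['salt', 'plane', 'dolphin', 'I'] (min_width=20, slack=0)
Line 7: ['sand', 'white'] (min_width=10, slack=10)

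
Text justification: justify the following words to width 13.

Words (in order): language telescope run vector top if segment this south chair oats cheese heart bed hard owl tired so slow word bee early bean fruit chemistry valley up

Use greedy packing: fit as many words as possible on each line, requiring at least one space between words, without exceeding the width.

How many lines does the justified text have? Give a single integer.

Line 1: ['language'] (min_width=8, slack=5)
Line 2: ['telescope', 'run'] (min_width=13, slack=0)
Line 3: ['vector', 'top', 'if'] (min_width=13, slack=0)
Line 4: ['segment', 'this'] (min_width=12, slack=1)
Line 5: ['south', 'chair'] (min_width=11, slack=2)
Line 6: ['oats', 'cheese'] (min_width=11, slack=2)
Line 7: ['heart', 'bed'] (min_width=9, slack=4)
Line 8: ['hard', 'owl'] (min_width=8, slack=5)
Line 9: ['tired', 'so', 'slow'] (min_width=13, slack=0)
Line 10: ['word', 'bee'] (min_width=8, slack=5)
Line 11: ['early', 'bean'] (min_width=10, slack=3)
Line 12: ['fruit'] (min_width=5, slack=8)
Line 13: ['chemistry'] (min_width=9, slack=4)
Line 14: ['valley', 'up'] (min_width=9, slack=4)
Total lines: 14

Answer: 14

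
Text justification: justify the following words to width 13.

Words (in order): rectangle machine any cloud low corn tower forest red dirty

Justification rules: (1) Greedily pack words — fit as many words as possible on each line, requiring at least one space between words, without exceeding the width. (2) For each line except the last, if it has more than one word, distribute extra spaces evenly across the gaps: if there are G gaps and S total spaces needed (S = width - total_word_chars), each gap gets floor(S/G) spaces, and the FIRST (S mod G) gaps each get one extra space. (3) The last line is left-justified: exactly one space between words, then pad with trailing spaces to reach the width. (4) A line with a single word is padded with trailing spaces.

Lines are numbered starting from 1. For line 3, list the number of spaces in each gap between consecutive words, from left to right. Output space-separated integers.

Line 1: ['rectangle'] (min_width=9, slack=4)
Line 2: ['machine', 'any'] (min_width=11, slack=2)
Line 3: ['cloud', 'low'] (min_width=9, slack=4)
Line 4: ['corn', 'tower'] (min_width=10, slack=3)
Line 5: ['forest', 'red'] (min_width=10, slack=3)
Line 6: ['dirty'] (min_width=5, slack=8)

Answer: 5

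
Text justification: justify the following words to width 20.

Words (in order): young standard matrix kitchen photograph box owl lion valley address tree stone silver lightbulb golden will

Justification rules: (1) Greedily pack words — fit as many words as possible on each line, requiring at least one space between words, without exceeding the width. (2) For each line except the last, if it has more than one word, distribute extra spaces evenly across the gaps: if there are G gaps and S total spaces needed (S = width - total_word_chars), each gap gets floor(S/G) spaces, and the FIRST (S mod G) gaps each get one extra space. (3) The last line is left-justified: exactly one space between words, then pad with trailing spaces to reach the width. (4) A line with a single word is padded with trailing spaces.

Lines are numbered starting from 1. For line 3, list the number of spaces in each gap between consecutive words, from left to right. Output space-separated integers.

Line 1: ['young', 'standard'] (min_width=14, slack=6)
Line 2: ['matrix', 'kitchen'] (min_width=14, slack=6)
Line 3: ['photograph', 'box', 'owl'] (min_width=18, slack=2)
Line 4: ['lion', 'valley', 'address'] (min_width=19, slack=1)
Line 5: ['tree', 'stone', 'silver'] (min_width=17, slack=3)
Line 6: ['lightbulb', 'golden'] (min_width=16, slack=4)
Line 7: ['will'] (min_width=4, slack=16)

Answer: 2 2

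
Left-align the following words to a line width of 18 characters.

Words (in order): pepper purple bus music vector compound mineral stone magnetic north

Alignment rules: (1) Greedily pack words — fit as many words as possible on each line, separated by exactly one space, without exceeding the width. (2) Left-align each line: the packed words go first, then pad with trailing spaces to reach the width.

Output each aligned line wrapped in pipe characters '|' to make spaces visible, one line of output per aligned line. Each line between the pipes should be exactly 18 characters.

Line 1: ['pepper', 'purple', 'bus'] (min_width=17, slack=1)
Line 2: ['music', 'vector'] (min_width=12, slack=6)
Line 3: ['compound', 'mineral'] (min_width=16, slack=2)
Line 4: ['stone', 'magnetic'] (min_width=14, slack=4)
Line 5: ['north'] (min_width=5, slack=13)

Answer: |pepper purple bus |
|music vector      |
|compound mineral  |
|stone magnetic    |
|north             |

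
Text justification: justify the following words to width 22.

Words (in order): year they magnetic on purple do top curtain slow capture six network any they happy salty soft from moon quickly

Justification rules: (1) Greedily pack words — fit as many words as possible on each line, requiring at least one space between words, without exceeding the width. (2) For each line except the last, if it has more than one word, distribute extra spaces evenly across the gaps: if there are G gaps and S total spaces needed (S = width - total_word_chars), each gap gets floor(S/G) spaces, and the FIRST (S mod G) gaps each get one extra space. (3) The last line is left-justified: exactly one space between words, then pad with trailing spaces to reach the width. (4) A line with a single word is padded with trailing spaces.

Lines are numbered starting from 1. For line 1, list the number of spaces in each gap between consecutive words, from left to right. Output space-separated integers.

Answer: 2 1 1

Derivation:
Line 1: ['year', 'they', 'magnetic', 'on'] (min_width=21, slack=1)
Line 2: ['purple', 'do', 'top', 'curtain'] (min_width=21, slack=1)
Line 3: ['slow', 'capture', 'six'] (min_width=16, slack=6)
Line 4: ['network', 'any', 'they', 'happy'] (min_width=22, slack=0)
Line 5: ['salty', 'soft', 'from', 'moon'] (min_width=20, slack=2)
Line 6: ['quickly'] (min_width=7, slack=15)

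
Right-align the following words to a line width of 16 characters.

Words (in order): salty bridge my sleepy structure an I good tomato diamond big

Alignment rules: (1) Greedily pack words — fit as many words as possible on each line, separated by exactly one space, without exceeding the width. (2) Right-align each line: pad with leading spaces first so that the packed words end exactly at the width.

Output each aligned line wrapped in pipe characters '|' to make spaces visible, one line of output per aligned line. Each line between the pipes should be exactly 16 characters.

Line 1: ['salty', 'bridge', 'my'] (min_width=15, slack=1)
Line 2: ['sleepy', 'structure'] (min_width=16, slack=0)
Line 3: ['an', 'I', 'good', 'tomato'] (min_width=16, slack=0)
Line 4: ['diamond', 'big'] (min_width=11, slack=5)

Answer: | salty bridge my|
|sleepy structure|
|an I good tomato|
|     diamond big|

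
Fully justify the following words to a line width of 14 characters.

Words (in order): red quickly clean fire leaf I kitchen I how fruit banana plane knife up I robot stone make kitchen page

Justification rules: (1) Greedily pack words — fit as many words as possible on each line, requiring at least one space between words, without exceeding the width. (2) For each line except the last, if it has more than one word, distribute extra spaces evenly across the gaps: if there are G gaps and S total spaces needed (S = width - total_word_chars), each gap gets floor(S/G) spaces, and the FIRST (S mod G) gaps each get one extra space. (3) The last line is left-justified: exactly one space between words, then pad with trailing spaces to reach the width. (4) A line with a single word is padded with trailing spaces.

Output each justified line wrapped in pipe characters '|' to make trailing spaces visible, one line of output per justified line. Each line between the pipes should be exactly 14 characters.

Answer: |red    quickly|
|clean     fire|
|leaf I kitchen|
|I   how  fruit|
|banana   plane|
|knife   up   I|
|robot    stone|
|make   kitchen|
|page          |

Derivation:
Line 1: ['red', 'quickly'] (min_width=11, slack=3)
Line 2: ['clean', 'fire'] (min_width=10, slack=4)
Line 3: ['leaf', 'I', 'kitchen'] (min_width=14, slack=0)
Line 4: ['I', 'how', 'fruit'] (min_width=11, slack=3)
Line 5: ['banana', 'plane'] (min_width=12, slack=2)
Line 6: ['knife', 'up', 'I'] (min_width=10, slack=4)
Line 7: ['robot', 'stone'] (min_width=11, slack=3)
Line 8: ['make', 'kitchen'] (min_width=12, slack=2)
Line 9: ['page'] (min_width=4, slack=10)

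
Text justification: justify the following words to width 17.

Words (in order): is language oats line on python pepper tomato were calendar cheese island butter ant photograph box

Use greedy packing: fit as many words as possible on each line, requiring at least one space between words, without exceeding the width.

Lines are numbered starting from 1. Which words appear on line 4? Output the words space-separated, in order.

Answer: were calendar

Derivation:
Line 1: ['is', 'language', 'oats'] (min_width=16, slack=1)
Line 2: ['line', 'on', 'python'] (min_width=14, slack=3)
Line 3: ['pepper', 'tomato'] (min_width=13, slack=4)
Line 4: ['were', 'calendar'] (min_width=13, slack=4)
Line 5: ['cheese', 'island'] (min_width=13, slack=4)
Line 6: ['butter', 'ant'] (min_width=10, slack=7)
Line 7: ['photograph', 'box'] (min_width=14, slack=3)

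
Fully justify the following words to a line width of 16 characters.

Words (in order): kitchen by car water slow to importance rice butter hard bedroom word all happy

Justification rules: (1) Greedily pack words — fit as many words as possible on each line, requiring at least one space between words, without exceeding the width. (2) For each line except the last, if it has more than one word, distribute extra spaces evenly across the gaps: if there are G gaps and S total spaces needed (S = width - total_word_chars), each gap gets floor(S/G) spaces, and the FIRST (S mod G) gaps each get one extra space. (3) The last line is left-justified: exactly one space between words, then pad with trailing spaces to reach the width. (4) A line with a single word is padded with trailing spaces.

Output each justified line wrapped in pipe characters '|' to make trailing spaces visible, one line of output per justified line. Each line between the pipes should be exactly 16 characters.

Answer: |kitchen  by  car|
|water   slow  to|
|importance  rice|
|butter      hard|
|bedroom word all|
|happy           |

Derivation:
Line 1: ['kitchen', 'by', 'car'] (min_width=14, slack=2)
Line 2: ['water', 'slow', 'to'] (min_width=13, slack=3)
Line 3: ['importance', 'rice'] (min_width=15, slack=1)
Line 4: ['butter', 'hard'] (min_width=11, slack=5)
Line 5: ['bedroom', 'word', 'all'] (min_width=16, slack=0)
Line 6: ['happy'] (min_width=5, slack=11)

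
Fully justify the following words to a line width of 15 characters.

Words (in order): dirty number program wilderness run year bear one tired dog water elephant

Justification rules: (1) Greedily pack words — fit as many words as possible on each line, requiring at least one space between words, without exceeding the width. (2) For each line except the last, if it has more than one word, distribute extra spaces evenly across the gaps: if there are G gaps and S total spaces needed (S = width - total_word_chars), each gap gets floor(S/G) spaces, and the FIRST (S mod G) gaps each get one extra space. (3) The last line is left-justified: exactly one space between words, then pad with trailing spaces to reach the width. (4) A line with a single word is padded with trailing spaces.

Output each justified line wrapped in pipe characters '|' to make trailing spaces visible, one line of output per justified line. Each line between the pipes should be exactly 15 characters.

Answer: |dirty    number|
|program        |
|wilderness  run|
|year  bear  one|
|tired dog water|
|elephant       |

Derivation:
Line 1: ['dirty', 'number'] (min_width=12, slack=3)
Line 2: ['program'] (min_width=7, slack=8)
Line 3: ['wilderness', 'run'] (min_width=14, slack=1)
Line 4: ['year', 'bear', 'one'] (min_width=13, slack=2)
Line 5: ['tired', 'dog', 'water'] (min_width=15, slack=0)
Line 6: ['elephant'] (min_width=8, slack=7)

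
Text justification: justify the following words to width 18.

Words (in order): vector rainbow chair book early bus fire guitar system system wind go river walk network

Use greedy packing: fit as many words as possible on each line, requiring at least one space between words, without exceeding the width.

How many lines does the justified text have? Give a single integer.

Line 1: ['vector', 'rainbow'] (min_width=14, slack=4)
Line 2: ['chair', 'book', 'early'] (min_width=16, slack=2)
Line 3: ['bus', 'fire', 'guitar'] (min_width=15, slack=3)
Line 4: ['system', 'system', 'wind'] (min_width=18, slack=0)
Line 5: ['go', 'river', 'walk'] (min_width=13, slack=5)
Line 6: ['network'] (min_width=7, slack=11)
Total lines: 6

Answer: 6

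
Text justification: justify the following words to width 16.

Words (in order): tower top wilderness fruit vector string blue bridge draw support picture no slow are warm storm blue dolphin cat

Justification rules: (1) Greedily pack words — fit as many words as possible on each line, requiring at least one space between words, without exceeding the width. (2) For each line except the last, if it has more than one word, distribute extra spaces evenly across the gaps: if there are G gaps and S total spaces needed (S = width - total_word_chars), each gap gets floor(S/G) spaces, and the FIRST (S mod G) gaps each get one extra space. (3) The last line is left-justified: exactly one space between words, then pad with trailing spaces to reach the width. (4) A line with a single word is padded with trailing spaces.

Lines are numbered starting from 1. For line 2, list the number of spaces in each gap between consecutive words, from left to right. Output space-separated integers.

Line 1: ['tower', 'top'] (min_width=9, slack=7)
Line 2: ['wilderness', 'fruit'] (min_width=16, slack=0)
Line 3: ['vector', 'string'] (min_width=13, slack=3)
Line 4: ['blue', 'bridge', 'draw'] (min_width=16, slack=0)
Line 5: ['support', 'picture'] (min_width=15, slack=1)
Line 6: ['no', 'slow', 'are', 'warm'] (min_width=16, slack=0)
Line 7: ['storm', 'blue'] (min_width=10, slack=6)
Line 8: ['dolphin', 'cat'] (min_width=11, slack=5)

Answer: 1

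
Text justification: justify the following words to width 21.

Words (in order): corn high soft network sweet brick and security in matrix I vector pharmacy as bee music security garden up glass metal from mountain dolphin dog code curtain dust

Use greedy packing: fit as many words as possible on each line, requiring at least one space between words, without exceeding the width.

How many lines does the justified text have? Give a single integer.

Answer: 9

Derivation:
Line 1: ['corn', 'high', 'soft'] (min_width=14, slack=7)
Line 2: ['network', 'sweet', 'brick'] (min_width=19, slack=2)
Line 3: ['and', 'security', 'in'] (min_width=15, slack=6)
Line 4: ['matrix', 'I', 'vector'] (min_width=15, slack=6)
Line 5: ['pharmacy', 'as', 'bee', 'music'] (min_width=21, slack=0)
Line 6: ['security', 'garden', 'up'] (min_width=18, slack=3)
Line 7: ['glass', 'metal', 'from'] (min_width=16, slack=5)
Line 8: ['mountain', 'dolphin', 'dog'] (min_width=20, slack=1)
Line 9: ['code', 'curtain', 'dust'] (min_width=17, slack=4)
Total lines: 9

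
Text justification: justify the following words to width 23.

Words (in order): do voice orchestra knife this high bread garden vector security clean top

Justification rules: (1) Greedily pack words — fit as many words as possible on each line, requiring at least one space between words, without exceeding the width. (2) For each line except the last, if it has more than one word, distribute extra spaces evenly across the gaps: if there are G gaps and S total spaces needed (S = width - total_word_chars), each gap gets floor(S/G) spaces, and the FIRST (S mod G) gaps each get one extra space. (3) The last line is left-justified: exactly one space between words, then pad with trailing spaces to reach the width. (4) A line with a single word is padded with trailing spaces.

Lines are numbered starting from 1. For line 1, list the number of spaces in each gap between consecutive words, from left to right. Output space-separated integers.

Answer: 4 3

Derivation:
Line 1: ['do', 'voice', 'orchestra'] (min_width=18, slack=5)
Line 2: ['knife', 'this', 'high', 'bread'] (min_width=21, slack=2)
Line 3: ['garden', 'vector', 'security'] (min_width=22, slack=1)
Line 4: ['clean', 'top'] (min_width=9, slack=14)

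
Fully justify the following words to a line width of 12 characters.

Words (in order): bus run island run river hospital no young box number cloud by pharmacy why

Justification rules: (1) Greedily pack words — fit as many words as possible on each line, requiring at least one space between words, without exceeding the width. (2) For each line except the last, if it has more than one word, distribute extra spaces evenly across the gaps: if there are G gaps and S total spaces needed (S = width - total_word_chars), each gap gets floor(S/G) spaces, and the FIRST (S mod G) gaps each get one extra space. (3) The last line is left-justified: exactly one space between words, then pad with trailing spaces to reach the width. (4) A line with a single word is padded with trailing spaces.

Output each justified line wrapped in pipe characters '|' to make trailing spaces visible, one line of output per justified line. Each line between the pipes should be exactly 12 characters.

Line 1: ['bus', 'run'] (min_width=7, slack=5)
Line 2: ['island', 'run'] (min_width=10, slack=2)
Line 3: ['river'] (min_width=5, slack=7)
Line 4: ['hospital', 'no'] (min_width=11, slack=1)
Line 5: ['young', 'box'] (min_width=9, slack=3)
Line 6: ['number', 'cloud'] (min_width=12, slack=0)
Line 7: ['by', 'pharmacy'] (min_width=11, slack=1)
Line 8: ['why'] (min_width=3, slack=9)

Answer: |bus      run|
|island   run|
|river       |
|hospital  no|
|young    box|
|number cloud|
|by  pharmacy|
|why         |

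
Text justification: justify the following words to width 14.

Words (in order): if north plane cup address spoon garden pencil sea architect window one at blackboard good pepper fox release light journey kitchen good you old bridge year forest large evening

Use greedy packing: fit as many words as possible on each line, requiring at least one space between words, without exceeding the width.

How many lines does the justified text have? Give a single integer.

Line 1: ['if', 'north', 'plane'] (min_width=14, slack=0)
Line 2: ['cup', 'address'] (min_width=11, slack=3)
Line 3: ['spoon', 'garden'] (min_width=12, slack=2)
Line 4: ['pencil', 'sea'] (min_width=10, slack=4)
Line 5: ['architect'] (min_width=9, slack=5)
Line 6: ['window', 'one', 'at'] (min_width=13, slack=1)
Line 7: ['blackboard'] (min_width=10, slack=4)
Line 8: ['good', 'pepper'] (min_width=11, slack=3)
Line 9: ['fox', 'release'] (min_width=11, slack=3)
Line 10: ['light', 'journey'] (min_width=13, slack=1)
Line 11: ['kitchen', 'good'] (min_width=12, slack=2)
Line 12: ['you', 'old', 'bridge'] (min_width=14, slack=0)
Line 13: ['year', 'forest'] (min_width=11, slack=3)
Line 14: ['large', 'evening'] (min_width=13, slack=1)
Total lines: 14

Answer: 14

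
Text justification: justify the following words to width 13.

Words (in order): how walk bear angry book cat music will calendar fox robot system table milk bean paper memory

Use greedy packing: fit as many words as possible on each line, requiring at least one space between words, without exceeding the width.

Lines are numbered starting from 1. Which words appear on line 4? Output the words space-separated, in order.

Line 1: ['how', 'walk', 'bear'] (min_width=13, slack=0)
Line 2: ['angry', 'book'] (min_width=10, slack=3)
Line 3: ['cat', 'music'] (min_width=9, slack=4)
Line 4: ['will', 'calendar'] (min_width=13, slack=0)
Line 5: ['fox', 'robot'] (min_width=9, slack=4)
Line 6: ['system', 'table'] (min_width=12, slack=1)
Line 7: ['milk', 'bean'] (min_width=9, slack=4)
Line 8: ['paper', 'memory'] (min_width=12, slack=1)

Answer: will calendar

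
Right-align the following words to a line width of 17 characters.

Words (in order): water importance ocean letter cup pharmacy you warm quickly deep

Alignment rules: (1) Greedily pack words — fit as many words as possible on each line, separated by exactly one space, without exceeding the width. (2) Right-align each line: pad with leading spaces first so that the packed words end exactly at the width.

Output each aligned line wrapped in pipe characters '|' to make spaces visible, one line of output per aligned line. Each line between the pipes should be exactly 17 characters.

Answer: | water importance|
| ocean letter cup|
|pharmacy you warm|
|     quickly deep|

Derivation:
Line 1: ['water', 'importance'] (min_width=16, slack=1)
Line 2: ['ocean', 'letter', 'cup'] (min_width=16, slack=1)
Line 3: ['pharmacy', 'you', 'warm'] (min_width=17, slack=0)
Line 4: ['quickly', 'deep'] (min_width=12, slack=5)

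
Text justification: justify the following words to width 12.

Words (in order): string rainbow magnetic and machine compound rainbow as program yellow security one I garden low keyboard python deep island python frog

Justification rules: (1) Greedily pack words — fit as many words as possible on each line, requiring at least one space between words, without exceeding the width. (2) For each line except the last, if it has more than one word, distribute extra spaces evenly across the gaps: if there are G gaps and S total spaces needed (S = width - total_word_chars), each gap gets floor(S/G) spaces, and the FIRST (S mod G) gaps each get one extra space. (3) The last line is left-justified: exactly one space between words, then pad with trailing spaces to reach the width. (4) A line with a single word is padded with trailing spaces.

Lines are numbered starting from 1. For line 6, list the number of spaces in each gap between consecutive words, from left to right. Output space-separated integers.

Answer: 3

Derivation:
Line 1: ['string'] (min_width=6, slack=6)
Line 2: ['rainbow'] (min_width=7, slack=5)
Line 3: ['magnetic', 'and'] (min_width=12, slack=0)
Line 4: ['machine'] (min_width=7, slack=5)
Line 5: ['compound'] (min_width=8, slack=4)
Line 6: ['rainbow', 'as'] (min_width=10, slack=2)
Line 7: ['program'] (min_width=7, slack=5)
Line 8: ['yellow'] (min_width=6, slack=6)
Line 9: ['security', 'one'] (min_width=12, slack=0)
Line 10: ['I', 'garden', 'low'] (min_width=12, slack=0)
Line 11: ['keyboard'] (min_width=8, slack=4)
Line 12: ['python', 'deep'] (min_width=11, slack=1)
Line 13: ['island'] (min_width=6, slack=6)
Line 14: ['python', 'frog'] (min_width=11, slack=1)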